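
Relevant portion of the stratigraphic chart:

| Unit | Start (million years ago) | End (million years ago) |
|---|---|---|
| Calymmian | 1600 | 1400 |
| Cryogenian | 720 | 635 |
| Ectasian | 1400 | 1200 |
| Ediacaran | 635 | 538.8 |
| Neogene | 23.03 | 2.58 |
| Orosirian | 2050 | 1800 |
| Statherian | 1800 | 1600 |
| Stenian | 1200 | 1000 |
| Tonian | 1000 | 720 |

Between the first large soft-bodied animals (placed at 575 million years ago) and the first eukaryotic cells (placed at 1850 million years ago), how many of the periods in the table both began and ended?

1850 Ma sits inside the Orosirian (2050–1800) and 575 Ma inside the Ediacaran (635–538.8); neither of those is wholly between the two dates.
The listed periods lying completely between them are Statherian, Calymmian, Ectasian, Stenian, Tonian, Cryogenian — 6 in all.

6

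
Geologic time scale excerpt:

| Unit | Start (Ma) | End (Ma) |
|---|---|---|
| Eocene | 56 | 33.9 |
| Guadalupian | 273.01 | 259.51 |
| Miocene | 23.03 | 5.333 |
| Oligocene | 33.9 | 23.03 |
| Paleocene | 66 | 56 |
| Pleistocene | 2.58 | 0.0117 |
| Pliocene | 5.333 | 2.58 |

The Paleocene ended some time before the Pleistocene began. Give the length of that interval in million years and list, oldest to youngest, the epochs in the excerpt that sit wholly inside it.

53.42 million years; Eocene, Oligocene, Miocene, Pliocene

End of Paleocene = 56 Ma; start of Pleistocene = 2.58 Ma.
Gap = 56 − 2.58 = 53.42 Myr.
Epochs wholly inside 56–2.58 Ma: Eocene (56–33.9), Oligocene (33.9–23.03), Miocene (23.03–5.333), Pliocene (5.333–2.58).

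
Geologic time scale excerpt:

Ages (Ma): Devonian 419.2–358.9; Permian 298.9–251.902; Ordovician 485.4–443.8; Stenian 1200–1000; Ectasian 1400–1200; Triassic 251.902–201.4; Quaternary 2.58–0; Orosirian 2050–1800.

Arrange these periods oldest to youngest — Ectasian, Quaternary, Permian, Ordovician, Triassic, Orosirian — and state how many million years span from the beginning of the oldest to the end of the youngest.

Start ages (Ma): Orosirian 2050, Ectasian 1400, Ordovician 485.4, Permian 298.9, Triassic 251.902, Quaternary 2.58.
Ordered oldest to youngest: Orosirian, Ectasian, Ordovician, Permian, Triassic, Quaternary.
Span = 2050 − 0 = 2050 Myr.

Orosirian, Ectasian, Ordovician, Permian, Triassic, Quaternary; total span 2050 Myr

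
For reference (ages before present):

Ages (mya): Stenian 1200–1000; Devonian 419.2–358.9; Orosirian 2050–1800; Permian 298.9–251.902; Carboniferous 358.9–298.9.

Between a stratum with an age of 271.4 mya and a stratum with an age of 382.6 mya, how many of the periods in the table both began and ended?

1

382.6 Ma sits inside the Devonian (419.2–358.9) and 271.4 Ma inside the Permian (298.9–251.902); neither of those is wholly between the two dates.
The listed periods lying completely between them are Carboniferous — 1 in all.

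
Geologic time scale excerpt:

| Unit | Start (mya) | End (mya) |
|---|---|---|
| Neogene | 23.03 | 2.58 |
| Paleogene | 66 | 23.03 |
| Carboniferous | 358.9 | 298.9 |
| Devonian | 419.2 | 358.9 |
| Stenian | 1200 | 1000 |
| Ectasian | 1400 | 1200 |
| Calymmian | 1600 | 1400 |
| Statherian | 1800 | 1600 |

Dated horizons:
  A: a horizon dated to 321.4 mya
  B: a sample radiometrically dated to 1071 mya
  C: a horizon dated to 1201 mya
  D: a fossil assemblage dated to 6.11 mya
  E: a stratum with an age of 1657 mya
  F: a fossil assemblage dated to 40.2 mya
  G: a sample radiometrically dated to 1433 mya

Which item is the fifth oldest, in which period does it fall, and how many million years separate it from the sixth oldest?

A, in the Carboniferous; 281.2 million years to F

Larger Ma means older, so oldest first: E 1657 > G 1433 > C 1201 > B 1071 > A 321.4 > F 40.2 > D 6.11.
Counting 5 along gives A (321.4 Ma); the excerpt puts that inside the Carboniferous, 358.9–298.9 Ma.
Next in line is F (40.2 Ma), and 321.4 − 40.2 = 281.2 Myr.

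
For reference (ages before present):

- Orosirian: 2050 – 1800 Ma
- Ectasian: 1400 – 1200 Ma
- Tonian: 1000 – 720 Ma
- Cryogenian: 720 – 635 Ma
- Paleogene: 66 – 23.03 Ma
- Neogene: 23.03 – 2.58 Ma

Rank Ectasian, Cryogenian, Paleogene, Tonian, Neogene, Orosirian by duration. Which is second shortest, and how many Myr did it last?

Paleogene, 42.97 million years

Durations: Ectasian 200; Cryogenian 85; Paleogene 42.97; Tonian 280; Neogene 20.45; Orosirian 250 Myr.
Sorted shortest-first: Neogene (20.45), Paleogene (42.97), Cryogenian (85), Ectasian (200), Orosirian (250), Tonian (280).
The second shortest is Paleogene at 42.97 Myr.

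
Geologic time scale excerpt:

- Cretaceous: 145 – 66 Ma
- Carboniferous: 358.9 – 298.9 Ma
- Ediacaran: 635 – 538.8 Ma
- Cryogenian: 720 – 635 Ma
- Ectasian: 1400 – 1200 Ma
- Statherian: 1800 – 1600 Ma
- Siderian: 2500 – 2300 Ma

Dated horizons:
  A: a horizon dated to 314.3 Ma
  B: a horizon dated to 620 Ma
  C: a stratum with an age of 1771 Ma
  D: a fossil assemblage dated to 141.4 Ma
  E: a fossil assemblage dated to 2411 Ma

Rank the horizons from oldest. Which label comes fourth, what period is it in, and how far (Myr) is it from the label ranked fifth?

A, in the Carboniferous; 172.9 million years to D

Larger Ma means older, so oldest first: E 2411 > C 1771 > B 620 > A 314.3 > D 141.4.
Counting 4 along gives A (314.3 Ma); the excerpt puts that inside the Carboniferous, 358.9–298.9 Ma.
Next in line is D (141.4 Ma), and 314.3 − 141.4 = 172.9 Myr.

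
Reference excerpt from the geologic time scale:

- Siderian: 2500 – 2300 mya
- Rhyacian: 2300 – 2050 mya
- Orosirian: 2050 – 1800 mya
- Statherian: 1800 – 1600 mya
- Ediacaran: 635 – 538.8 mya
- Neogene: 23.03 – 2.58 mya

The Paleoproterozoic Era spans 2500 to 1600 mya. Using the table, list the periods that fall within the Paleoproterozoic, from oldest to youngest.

Periods with both bounds inside 2500–1600 Ma: Siderian (2500–2300), Rhyacian (2300–2050), Orosirian (2050–1800), Statherian (1800–1600).

Siderian, Rhyacian, Orosirian, Statherian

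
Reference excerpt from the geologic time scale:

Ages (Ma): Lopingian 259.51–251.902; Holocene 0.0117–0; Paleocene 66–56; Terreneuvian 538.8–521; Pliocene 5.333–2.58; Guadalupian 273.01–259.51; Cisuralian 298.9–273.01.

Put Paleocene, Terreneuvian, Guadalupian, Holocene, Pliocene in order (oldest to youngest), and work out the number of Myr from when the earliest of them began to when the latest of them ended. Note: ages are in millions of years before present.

From the excerpt: Paleocene 66–56; Terreneuvian 538.8–521; Guadalupian 273.01–259.51; Holocene 0.0117–0; Pliocene 5.333–2.58 (Ma).
Larger Ma is earlier, so the oldest is Terreneuvian and the youngest is Holocene; oldest to youngest: Terreneuvian, Guadalupian, Paleocene, Pliocene, Holocene.
Oldest start 538.8 minus youngest end 0 gives 538.8 Myr overall.

Terreneuvian → Guadalupian → Paleocene → Pliocene → Holocene; total span 538.8 Myr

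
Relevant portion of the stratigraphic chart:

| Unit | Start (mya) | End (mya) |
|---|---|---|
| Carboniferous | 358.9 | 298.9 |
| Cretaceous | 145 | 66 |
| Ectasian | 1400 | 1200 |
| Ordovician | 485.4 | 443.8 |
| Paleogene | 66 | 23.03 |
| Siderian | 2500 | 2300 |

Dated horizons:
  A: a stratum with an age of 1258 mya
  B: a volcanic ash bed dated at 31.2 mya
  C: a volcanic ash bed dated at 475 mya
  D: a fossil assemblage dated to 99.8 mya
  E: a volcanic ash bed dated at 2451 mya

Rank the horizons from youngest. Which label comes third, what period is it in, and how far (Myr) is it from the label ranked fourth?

Sorted youngest-first by Ma: B (31.2), D (99.8), C (475), A (1258), E (2451).
The third youngest is C at 475 Ma, which lies in 485.4–443.8 Ma: the Ordovician.
The fourth youngest is A at 1258 Ma; separation = |475 − 1258| = 783 Myr.

C, in the Ordovician; 783 million years to A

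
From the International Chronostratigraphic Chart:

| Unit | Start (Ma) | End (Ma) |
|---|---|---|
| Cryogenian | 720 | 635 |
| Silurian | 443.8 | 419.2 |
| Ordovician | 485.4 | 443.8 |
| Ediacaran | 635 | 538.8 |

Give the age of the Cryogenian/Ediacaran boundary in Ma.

635 Ma

The Cryogenian ends and the Ediacaran begins at 635 Ma.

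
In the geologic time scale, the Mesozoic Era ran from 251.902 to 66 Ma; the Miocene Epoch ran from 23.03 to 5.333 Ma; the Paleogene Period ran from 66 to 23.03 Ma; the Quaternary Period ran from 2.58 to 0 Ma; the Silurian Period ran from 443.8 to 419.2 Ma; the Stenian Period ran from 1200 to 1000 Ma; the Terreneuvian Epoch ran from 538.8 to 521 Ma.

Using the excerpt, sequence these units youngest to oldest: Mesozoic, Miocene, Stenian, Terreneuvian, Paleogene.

Sorting by start age (ascending Ma, since larger Ma = older): Miocene began 23.03, Paleogene began 66, Mesozoic began 251.902, Terreneuvian began 538.8, Stenian began 1200.

Miocene → Paleogene → Mesozoic → Terreneuvian → Stenian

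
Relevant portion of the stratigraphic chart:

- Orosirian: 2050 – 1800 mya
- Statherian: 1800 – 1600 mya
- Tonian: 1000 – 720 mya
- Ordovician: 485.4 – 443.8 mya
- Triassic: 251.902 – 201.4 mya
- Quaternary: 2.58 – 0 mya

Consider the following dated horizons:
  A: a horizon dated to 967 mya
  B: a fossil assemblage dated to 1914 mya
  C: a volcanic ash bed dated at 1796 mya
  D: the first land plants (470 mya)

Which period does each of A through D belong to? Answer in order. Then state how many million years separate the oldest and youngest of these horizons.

A — Tonian; B — Orosirian; C — Statherian; D — Ordovician; span 1444 million years

Match each age against the start–end ranges in the excerpt: A = 967 Ma → Tonian (1000–720); B = 1914 Ma → Orosirian (2050–1800); C = 1796 Ma → Statherian (1800–1600); D = 470 Ma → Ordovician (485.4–443.8).
The largest age is 1914 Ma and the smallest is 470 Ma; their difference is 1444 Myr.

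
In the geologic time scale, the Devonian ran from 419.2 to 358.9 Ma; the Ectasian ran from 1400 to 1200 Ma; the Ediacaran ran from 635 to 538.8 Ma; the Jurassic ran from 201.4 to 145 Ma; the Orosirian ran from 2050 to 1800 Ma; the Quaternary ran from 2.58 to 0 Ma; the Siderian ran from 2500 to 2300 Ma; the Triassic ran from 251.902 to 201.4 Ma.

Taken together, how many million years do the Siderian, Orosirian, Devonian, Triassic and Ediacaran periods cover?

Each duration: Siderian = 200; Orosirian = 250; Devonian = 60.3; Triassic = 50.502; Ediacaran = 96.2.
Sum: 200 + 250 + 60.3 + 50.502 + 96.2 = 657.002 Myr.

657.002 million years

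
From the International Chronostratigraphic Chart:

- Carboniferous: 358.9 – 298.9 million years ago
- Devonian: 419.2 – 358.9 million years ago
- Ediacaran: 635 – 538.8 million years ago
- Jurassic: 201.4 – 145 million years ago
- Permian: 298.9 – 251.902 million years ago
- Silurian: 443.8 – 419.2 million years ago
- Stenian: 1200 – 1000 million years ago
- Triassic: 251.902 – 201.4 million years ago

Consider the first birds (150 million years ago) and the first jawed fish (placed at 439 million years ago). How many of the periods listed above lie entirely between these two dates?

4

439 Ma sits inside the Silurian (443.8–419.2) and 150 Ma inside the Jurassic (201.4–145); neither of those is wholly between the two dates.
The listed periods lying completely between them are Devonian, Carboniferous, Permian, Triassic — 4 in all.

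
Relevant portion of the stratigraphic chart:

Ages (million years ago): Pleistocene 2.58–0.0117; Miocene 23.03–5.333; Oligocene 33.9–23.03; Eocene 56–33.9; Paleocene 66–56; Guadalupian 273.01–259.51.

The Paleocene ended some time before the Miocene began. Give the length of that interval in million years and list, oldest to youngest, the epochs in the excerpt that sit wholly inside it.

32.97 million years; Eocene, Oligocene

End of Paleocene = 56 Ma; start of Miocene = 23.03 Ma.
Gap = 56 − 23.03 = 32.97 Myr.
Epochs wholly inside 56–23.03 Ma: Eocene (56–33.9), Oligocene (33.9–23.03).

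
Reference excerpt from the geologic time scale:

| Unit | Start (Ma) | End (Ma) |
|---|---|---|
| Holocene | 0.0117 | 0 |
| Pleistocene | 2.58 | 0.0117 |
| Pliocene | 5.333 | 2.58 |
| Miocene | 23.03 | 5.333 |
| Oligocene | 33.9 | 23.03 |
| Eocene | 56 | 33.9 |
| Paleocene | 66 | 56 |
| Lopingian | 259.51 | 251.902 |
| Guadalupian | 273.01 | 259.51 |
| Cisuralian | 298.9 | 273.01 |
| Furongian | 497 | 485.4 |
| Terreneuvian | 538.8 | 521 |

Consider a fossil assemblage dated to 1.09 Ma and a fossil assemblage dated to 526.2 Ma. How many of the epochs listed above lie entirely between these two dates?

9

526.2 Ma sits inside the Terreneuvian (538.8–521) and 1.09 Ma inside the Pleistocene (2.58–0.0117); neither of those is wholly between the two dates.
The listed epochs lying completely between them are Furongian, Cisuralian, Guadalupian, Lopingian, Paleocene, Eocene, Oligocene, Miocene, Pliocene — 9 in all.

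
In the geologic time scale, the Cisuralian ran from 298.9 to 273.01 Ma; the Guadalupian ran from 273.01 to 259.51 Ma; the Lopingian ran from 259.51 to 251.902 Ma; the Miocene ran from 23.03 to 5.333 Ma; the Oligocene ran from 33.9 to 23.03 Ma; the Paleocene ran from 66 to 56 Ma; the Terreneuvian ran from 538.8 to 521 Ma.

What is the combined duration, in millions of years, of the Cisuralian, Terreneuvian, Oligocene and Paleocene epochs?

64.56 million years

Each duration: Cisuralian = 25.89; Terreneuvian = 17.8; Oligocene = 10.87; Paleocene = 10.
Sum: 25.89 + 17.8 + 10.87 + 10 = 64.56 Myr.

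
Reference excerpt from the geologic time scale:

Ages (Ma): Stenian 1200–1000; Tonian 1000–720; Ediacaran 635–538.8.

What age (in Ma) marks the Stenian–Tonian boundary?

1000 Ma

The Stenian ends and the Tonian begins at 1000 Ma.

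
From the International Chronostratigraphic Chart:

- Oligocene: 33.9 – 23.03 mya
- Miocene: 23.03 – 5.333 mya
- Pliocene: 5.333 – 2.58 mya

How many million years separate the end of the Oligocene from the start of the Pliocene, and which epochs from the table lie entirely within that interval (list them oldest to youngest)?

17.697 million years; Miocene

End of Oligocene = 23.03 Ma; start of Pliocene = 5.333 Ma.
Gap = 23.03 − 5.333 = 17.697 Myr.
Epochs wholly inside 23.03–5.333 Ma: Miocene (23.03–5.333).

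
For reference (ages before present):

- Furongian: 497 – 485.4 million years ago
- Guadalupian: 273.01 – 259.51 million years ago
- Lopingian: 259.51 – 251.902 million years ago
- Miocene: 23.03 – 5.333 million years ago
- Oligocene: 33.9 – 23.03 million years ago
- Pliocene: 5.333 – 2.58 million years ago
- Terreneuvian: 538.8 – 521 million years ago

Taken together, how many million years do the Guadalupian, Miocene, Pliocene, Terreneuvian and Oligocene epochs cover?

62.62 million years

Duration is start − end for each: (273.01 − 259.51) + (23.03 − 5.333) + (5.333 − 2.58) + (538.8 − 521) + (33.9 − 23.03).
That is 13.5 + 17.697 + 2.753 + 17.8 + 10.87, which totals 62.62 million years.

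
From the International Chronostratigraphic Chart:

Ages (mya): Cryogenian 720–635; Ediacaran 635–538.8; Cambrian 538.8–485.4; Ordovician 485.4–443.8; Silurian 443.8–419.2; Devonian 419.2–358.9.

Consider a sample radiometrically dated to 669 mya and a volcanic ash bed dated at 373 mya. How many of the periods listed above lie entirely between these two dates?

669 Ma sits inside the Cryogenian (720–635) and 373 Ma inside the Devonian (419.2–358.9); neither of those is wholly between the two dates.
The listed periods lying completely between them are Ediacaran, Cambrian, Ordovician, Silurian — 4 in all.

4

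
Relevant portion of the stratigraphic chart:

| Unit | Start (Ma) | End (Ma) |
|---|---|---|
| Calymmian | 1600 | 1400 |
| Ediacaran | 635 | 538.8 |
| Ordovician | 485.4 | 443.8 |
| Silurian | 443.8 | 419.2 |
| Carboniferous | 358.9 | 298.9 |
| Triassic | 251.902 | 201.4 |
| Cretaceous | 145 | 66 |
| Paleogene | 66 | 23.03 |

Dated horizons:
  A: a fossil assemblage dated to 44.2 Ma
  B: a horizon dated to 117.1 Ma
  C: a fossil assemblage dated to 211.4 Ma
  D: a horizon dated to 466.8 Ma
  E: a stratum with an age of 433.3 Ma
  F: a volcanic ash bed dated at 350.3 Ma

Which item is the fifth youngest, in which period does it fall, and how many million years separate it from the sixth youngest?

E, in the Silurian; 33.5 million years to D

Sorted youngest-first by Ma: A (44.2), B (117.1), C (211.4), F (350.3), E (433.3), D (466.8).
The fifth youngest is E at 433.3 Ma, which lies in 443.8–419.2 Ma: the Silurian.
The sixth youngest is D at 466.8 Ma; separation = |433.3 − 466.8| = 33.5 Myr.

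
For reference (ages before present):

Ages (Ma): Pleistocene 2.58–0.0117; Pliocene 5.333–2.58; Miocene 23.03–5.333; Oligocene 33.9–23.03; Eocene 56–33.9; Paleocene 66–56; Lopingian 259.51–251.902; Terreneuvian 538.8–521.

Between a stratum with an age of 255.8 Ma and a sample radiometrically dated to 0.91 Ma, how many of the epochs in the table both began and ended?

255.8 Ma sits inside the Lopingian (259.51–251.902) and 0.91 Ma inside the Pleistocene (2.58–0.0117); neither of those is wholly between the two dates.
The listed epochs lying completely between them are Paleocene, Eocene, Oligocene, Miocene, Pliocene — 5 in all.

5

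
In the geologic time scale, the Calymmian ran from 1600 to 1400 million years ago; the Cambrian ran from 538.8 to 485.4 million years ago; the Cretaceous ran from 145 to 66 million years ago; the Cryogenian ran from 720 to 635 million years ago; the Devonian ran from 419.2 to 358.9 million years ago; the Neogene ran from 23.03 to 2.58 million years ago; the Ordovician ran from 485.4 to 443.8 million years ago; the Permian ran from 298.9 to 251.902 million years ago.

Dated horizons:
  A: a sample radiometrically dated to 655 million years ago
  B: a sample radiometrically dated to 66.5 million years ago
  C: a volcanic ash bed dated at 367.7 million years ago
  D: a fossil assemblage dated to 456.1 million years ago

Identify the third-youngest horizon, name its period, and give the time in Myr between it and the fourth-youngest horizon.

D, in the Ordovician; 198.9 million years to A

Smaller Ma means younger, so youngest first: B 66.5 < C 367.7 < D 456.1 < A 655.
Counting 3 along gives D (456.1 Ma); the excerpt puts that inside the Ordovician, 485.4–443.8 Ma.
Next in line is A (655 Ma), and 655 − 456.1 = 198.9 Myr.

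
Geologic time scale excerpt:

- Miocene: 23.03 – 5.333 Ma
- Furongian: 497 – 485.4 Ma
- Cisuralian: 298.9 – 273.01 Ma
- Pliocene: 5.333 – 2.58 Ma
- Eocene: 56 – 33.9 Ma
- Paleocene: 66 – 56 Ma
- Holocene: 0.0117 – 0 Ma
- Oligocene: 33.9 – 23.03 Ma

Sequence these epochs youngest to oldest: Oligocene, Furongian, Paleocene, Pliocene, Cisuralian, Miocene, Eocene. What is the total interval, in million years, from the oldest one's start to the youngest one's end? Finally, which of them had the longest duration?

Pliocene, Miocene, Oligocene, Eocene, Paleocene, Cisuralian, Furongian; total span 494.42 Myr; longest is Cisuralian

From the excerpt: Oligocene 33.9–23.03; Furongian 497–485.4; Paleocene 66–56; Pliocene 5.333–2.58; Cisuralian 298.9–273.01; Miocene 23.03–5.333; Eocene 56–33.9 (Ma).
Larger Ma is earlier, so the oldest is Furongian and the youngest is Pliocene; youngest to oldest: Pliocene, Miocene, Oligocene, Eocene, Paleocene, Cisuralian, Furongian.
Oldest start 497 minus youngest end 2.58 gives 494.42 Myr overall.
Individual lengths (start − end): Eocene 22.1; Oligocene 10.87; Miocene 17.697; Pliocene 2.753; Paleocene 10; Furongian 11.6; Cisuralian 25.89. The largest is Cisuralian at 25.89 Myr.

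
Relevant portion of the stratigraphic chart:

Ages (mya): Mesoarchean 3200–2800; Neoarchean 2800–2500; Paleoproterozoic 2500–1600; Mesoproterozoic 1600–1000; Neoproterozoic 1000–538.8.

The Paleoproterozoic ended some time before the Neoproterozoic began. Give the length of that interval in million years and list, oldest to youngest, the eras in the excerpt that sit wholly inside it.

600 million years; Mesoproterozoic

The Paleoproterozoic closes at 1600 Ma and the Neoproterozoic opens at 1000 Ma, so the interval is 1600 − 1000 = 600 Myr.
An era fits inside if it starts at or after 1600 Ma and ends at or before 1000 Ma; oldest first that gives Mesoproterozoic.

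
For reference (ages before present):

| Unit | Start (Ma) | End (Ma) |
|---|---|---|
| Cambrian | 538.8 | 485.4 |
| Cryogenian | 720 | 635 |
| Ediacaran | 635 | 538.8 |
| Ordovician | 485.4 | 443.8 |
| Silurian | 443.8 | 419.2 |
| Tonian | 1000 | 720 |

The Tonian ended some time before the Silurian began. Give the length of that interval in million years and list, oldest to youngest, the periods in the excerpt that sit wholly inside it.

End of Tonian = 720 Ma; start of Silurian = 443.8 Ma.
Gap = 720 − 443.8 = 276.2 Myr.
Periods wholly inside 720–443.8 Ma: Cryogenian (720–635), Ediacaran (635–538.8), Cambrian (538.8–485.4), Ordovician (485.4–443.8).

276.2 million years; Cryogenian, Ediacaran, Cambrian, Ordovician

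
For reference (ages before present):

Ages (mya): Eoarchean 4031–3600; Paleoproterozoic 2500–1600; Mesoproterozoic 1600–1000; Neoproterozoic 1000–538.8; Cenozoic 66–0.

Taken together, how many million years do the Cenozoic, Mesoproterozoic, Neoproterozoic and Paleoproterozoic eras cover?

Each duration: Cenozoic = 66; Mesoproterozoic = 600; Neoproterozoic = 461.2; Paleoproterozoic = 900.
Sum: 66 + 600 + 461.2 + 900 = 2027.2 Myr.

2027.2 million years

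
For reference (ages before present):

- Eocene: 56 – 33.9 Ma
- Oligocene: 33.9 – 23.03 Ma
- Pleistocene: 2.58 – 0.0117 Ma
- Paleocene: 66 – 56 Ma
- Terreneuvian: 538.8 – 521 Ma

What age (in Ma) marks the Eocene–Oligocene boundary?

33.9 Ma

The Eocene ends and the Oligocene begins at 33.9 Ma.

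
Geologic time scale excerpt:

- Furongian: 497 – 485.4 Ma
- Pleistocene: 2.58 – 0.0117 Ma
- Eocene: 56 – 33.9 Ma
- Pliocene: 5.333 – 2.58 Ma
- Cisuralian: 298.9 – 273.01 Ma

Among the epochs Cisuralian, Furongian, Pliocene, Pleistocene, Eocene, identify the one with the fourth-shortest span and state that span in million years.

Eocene, 22.1 million years

Start − end for each: Cisuralian 298.9 − 273.01 = 25.89; Furongian 497 − 485.4 = 11.6; Pliocene 5.333 − 2.58 = 2.753; Pleistocene 2.58 − 0.0117 = 2.5683; Eocene 56 − 33.9 = 22.1.
Ranking these from shortest: Pleistocene < Pliocene < Furongian < Eocene < Cisuralian.
Position 4 in that ranking is Eocene, which lasted 22.1 Myr.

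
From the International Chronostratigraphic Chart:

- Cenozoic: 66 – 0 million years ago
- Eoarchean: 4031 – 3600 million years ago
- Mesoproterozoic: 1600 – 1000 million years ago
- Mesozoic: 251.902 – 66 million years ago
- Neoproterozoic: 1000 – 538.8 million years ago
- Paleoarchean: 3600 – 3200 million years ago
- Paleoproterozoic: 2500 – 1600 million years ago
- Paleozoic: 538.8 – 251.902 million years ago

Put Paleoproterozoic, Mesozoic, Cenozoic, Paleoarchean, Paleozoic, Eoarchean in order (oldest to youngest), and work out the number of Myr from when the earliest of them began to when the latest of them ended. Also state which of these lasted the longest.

From the excerpt: Paleoproterozoic 2500–1600; Mesozoic 251.902–66; Cenozoic 66–0; Paleoarchean 3600–3200; Paleozoic 538.8–251.902; Eoarchean 4031–3600 (Ma).
Larger Ma is earlier, so the oldest is Eoarchean and the youngest is Cenozoic; oldest to youngest: Eoarchean, Paleoarchean, Paleoproterozoic, Paleozoic, Mesozoic, Cenozoic.
Oldest start 4031 minus youngest end 0 gives 4031 Myr overall.
Individual lengths (start − end): Mesozoic 185.902; Cenozoic 66; Paleoarchean 400; Paleozoic 286.898; Paleoproterozoic 900; Eoarchean 431. The largest is Paleoproterozoic at 900 Myr.

Eoarchean → Paleoarchean → Paleoproterozoic → Paleozoic → Mesozoic → Cenozoic; total span 4031 Myr; longest is Paleoproterozoic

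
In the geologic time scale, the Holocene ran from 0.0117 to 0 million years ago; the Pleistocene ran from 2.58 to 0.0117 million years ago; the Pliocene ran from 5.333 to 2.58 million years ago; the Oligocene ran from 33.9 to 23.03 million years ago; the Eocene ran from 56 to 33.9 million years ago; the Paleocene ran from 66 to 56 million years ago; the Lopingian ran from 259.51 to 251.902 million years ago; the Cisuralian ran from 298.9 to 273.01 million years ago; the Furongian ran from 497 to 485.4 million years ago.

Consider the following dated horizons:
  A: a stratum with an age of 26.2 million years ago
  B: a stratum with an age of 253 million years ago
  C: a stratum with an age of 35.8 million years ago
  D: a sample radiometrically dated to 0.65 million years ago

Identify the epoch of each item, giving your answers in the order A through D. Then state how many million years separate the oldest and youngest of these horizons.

A: 26.2 Ma lies in 33.9–23.03 Ma, so Oligocene.
B: 253 Ma lies in 259.51–251.902 Ma, so Lopingian.
C: 35.8 Ma lies in 56–33.9 Ma, so Eocene.
D: 0.65 Ma lies in 2.58–0.0117 Ma, so Pleistocene.
Oldest = 253 Ma, youngest = 0.65 Ma → span 252.35 Myr.

A — Oligocene; B — Lopingian; C — Eocene; D — Pleistocene; span 252.35 million years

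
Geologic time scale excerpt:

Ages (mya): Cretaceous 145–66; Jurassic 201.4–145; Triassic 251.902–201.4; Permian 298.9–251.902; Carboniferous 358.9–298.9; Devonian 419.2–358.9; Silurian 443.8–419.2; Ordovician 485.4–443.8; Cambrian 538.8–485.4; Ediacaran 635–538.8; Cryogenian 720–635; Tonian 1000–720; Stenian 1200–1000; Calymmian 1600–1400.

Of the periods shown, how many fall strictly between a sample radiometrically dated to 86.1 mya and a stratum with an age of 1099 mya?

11

1099 Ma sits inside the Stenian (1200–1000) and 86.1 Ma inside the Cretaceous (145–66); neither of those is wholly between the two dates.
The listed periods lying completely between them are Tonian, Cryogenian, Ediacaran, Cambrian, Ordovician, Silurian, Devonian, Carboniferous, Permian, Triassic, Jurassic — 11 in all.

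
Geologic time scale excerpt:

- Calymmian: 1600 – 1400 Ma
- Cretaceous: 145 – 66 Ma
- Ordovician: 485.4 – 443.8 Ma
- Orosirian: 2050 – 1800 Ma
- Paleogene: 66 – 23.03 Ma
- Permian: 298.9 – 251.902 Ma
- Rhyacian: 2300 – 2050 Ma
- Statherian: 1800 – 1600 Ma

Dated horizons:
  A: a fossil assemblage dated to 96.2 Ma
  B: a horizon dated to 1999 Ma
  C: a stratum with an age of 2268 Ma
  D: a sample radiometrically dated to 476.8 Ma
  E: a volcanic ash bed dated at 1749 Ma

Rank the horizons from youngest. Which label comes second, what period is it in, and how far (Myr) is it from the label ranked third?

D, in the Ordovician; 1272.2 million years to E

Smaller Ma means younger, so youngest first: A 96.2 < D 476.8 < E 1749 < B 1999 < C 2268.
Counting 2 along gives D (476.8 Ma); the excerpt puts that inside the Ordovician, 485.4–443.8 Ma.
Next in line is E (1749 Ma), and 1749 − 476.8 = 1272.2 Myr.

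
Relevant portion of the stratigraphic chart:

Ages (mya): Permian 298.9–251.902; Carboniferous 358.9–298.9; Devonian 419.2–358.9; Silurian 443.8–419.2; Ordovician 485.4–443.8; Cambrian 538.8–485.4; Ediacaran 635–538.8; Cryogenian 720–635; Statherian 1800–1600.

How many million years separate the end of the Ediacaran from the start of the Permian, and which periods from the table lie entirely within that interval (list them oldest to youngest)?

239.9 million years; Cambrian, Ordovician, Silurian, Devonian, Carboniferous

The Ediacaran closes at 538.8 Ma and the Permian opens at 298.9 Ma, so the interval is 538.8 − 298.9 = 239.9 Myr.
A period fits inside if it starts at or after 538.8 Ma and ends at or before 298.9 Ma; oldest first that gives Cambrian, Ordovician, Silurian, Devonian, Carboniferous.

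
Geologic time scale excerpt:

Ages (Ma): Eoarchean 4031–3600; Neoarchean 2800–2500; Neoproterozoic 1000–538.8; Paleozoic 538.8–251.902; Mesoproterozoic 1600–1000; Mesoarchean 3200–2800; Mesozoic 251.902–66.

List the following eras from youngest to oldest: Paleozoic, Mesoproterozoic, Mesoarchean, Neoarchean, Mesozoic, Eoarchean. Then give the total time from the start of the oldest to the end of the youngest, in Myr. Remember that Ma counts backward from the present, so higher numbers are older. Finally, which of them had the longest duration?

Mesozoic, Paleozoic, Mesoproterozoic, Neoarchean, Mesoarchean, Eoarchean; total span 3965 Myr; longest is Mesoproterozoic

From the excerpt: Paleozoic 538.8–251.902; Mesoproterozoic 1600–1000; Mesoarchean 3200–2800; Neoarchean 2800–2500; Mesozoic 251.902–66; Eoarchean 4031–3600 (Ma).
Larger Ma is earlier, so the oldest is Eoarchean and the youngest is Mesozoic; youngest to oldest: Mesozoic, Paleozoic, Mesoproterozoic, Neoarchean, Mesoarchean, Eoarchean.
Oldest start 4031 minus youngest end 66 gives 3965 Myr overall.
Individual lengths (start − end): Mesoarchean 400; Mesoproterozoic 600; Neoarchean 300; Eoarchean 431; Paleozoic 286.898; Mesozoic 185.902. The largest is Mesoproterozoic at 600 Myr.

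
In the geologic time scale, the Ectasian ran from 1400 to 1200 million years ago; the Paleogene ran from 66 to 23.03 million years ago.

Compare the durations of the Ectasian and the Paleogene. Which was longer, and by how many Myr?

Ectasian, by 157.03 million years

Ectasian: 1400 − 1200 = 200 Myr.
Paleogene: 66 − 23.03 = 42.97 Myr.
Difference: 200 − 42.97 = 157.03 Myr, so the Ectasian was longer.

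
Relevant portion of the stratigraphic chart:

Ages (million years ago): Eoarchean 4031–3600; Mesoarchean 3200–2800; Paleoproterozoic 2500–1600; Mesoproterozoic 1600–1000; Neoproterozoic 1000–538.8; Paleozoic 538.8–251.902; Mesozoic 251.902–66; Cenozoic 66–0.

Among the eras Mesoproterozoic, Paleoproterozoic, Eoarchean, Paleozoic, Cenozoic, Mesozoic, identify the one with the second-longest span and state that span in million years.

Mesoproterozoic, 600 million years

Durations: Mesoproterozoic 600; Paleoproterozoic 900; Eoarchean 431; Paleozoic 286.898; Cenozoic 66; Mesozoic 185.902 Myr.
Sorted longest-first: Paleoproterozoic (900), Mesoproterozoic (600), Eoarchean (431), Paleozoic (286.898), Mesozoic (185.902), Cenozoic (66).
The second longest is Mesoproterozoic at 600 Myr.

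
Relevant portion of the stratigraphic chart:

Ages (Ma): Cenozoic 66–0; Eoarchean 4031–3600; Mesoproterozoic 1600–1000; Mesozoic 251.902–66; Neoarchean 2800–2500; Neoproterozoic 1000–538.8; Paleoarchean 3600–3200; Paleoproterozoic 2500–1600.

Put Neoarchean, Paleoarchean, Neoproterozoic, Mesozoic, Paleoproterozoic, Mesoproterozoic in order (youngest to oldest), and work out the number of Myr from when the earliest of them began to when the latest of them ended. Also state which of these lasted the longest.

Start ages (Ma): Paleoarchean 3600, Neoarchean 2800, Paleoproterozoic 2500, Mesoproterozoic 1600, Neoproterozoic 1000, Mesozoic 251.902.
Ordered youngest to oldest: Mesozoic, Neoproterozoic, Mesoproterozoic, Paleoproterozoic, Neoarchean, Paleoarchean.
Span = 3600 − 66 = 3534 Myr.
Durations: Paleoproterozoic 900, Neoproterozoic 461.2, Mesoproterozoic 600, Mesozoic 185.902, Paleoarchean 400, Neoarchean 300 → longest is Paleoproterozoic (900 Myr).

Mesozoic → Neoproterozoic → Mesoproterozoic → Paleoproterozoic → Neoarchean → Paleoarchean; total span 3534 Myr; longest is Paleoproterozoic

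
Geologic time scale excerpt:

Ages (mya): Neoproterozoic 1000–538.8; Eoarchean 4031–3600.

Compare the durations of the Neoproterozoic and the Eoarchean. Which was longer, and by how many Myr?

Neoproterozoic, by 30.2 million years

Neoproterozoic: 1000 − 538.8 = 461.2 Myr.
Eoarchean: 4031 − 3600 = 431 Myr.
Difference: 461.2 − 431 = 30.2 Myr, so the Neoproterozoic was longer.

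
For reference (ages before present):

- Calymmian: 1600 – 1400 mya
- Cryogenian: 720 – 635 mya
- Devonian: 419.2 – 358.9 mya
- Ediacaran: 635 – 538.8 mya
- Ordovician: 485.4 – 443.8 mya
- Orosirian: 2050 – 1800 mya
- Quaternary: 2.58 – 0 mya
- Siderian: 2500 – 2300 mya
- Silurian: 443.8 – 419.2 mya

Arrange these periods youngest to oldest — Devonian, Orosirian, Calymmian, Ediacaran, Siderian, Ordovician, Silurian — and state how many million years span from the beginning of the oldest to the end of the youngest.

From the excerpt: Devonian 419.2–358.9; Orosirian 2050–1800; Calymmian 1600–1400; Ediacaran 635–538.8; Siderian 2500–2300; Ordovician 485.4–443.8; Silurian 443.8–419.2 (Ma).
Larger Ma is earlier, so the oldest is Siderian and the youngest is Devonian; youngest to oldest: Devonian, Silurian, Ordovician, Ediacaran, Calymmian, Orosirian, Siderian.
Oldest start 2500 minus youngest end 358.9 gives 2141.1 Myr overall.

Devonian → Silurian → Ordovician → Ediacaran → Calymmian → Orosirian → Siderian; total span 2141.1 Myr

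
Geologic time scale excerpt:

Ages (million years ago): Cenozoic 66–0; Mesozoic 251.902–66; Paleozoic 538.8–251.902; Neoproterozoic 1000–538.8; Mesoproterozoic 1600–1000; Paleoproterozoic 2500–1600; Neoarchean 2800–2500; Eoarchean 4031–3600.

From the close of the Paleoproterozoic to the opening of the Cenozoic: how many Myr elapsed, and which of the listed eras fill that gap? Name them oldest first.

End of Paleoproterozoic = 1600 Ma; start of Cenozoic = 66 Ma.
Gap = 1600 − 66 = 1534 Myr.
Eras wholly inside 1600–66 Ma: Mesoproterozoic (1600–1000), Neoproterozoic (1000–538.8), Paleozoic (538.8–251.902), Mesozoic (251.902–66).

1534 million years; Mesoproterozoic, Neoproterozoic, Paleozoic, Mesozoic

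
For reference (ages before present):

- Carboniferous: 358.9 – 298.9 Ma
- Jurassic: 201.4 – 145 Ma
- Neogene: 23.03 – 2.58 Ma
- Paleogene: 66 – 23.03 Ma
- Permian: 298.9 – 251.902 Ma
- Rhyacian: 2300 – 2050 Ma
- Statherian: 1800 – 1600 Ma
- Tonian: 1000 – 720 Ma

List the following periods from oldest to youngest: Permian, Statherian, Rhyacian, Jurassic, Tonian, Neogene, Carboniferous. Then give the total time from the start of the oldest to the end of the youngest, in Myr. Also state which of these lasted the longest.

Start ages (Ma): Rhyacian 2300, Statherian 1800, Tonian 1000, Carboniferous 358.9, Permian 298.9, Jurassic 201.4, Neogene 23.03.
Ordered oldest to youngest: Rhyacian, Statherian, Tonian, Carboniferous, Permian, Jurassic, Neogene.
Span = 2300 − 2.58 = 2297.42 Myr.
Durations: Tonian 280, Rhyacian 250, Neogene 20.45, Statherian 200, Permian 46.998, Jurassic 56.4, Carboniferous 60 → longest is Tonian (280 Myr).

Rhyacian, Statherian, Tonian, Carboniferous, Permian, Jurassic, Neogene; total span 2297.42 Myr; longest is Tonian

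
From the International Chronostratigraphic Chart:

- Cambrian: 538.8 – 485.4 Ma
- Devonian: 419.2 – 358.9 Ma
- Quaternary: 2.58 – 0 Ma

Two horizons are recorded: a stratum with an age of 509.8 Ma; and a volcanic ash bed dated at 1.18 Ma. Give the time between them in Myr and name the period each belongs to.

508.62 million years apart; the first in the Cambrian, the second in the Quaternary

Elapsed time: 509.8 − 1.18 = 508.62 Myr.
509.8 Ma lies within 538.8–485.4 Ma: Cambrian.
1.18 Ma lies within 2.58–0 Ma: Quaternary.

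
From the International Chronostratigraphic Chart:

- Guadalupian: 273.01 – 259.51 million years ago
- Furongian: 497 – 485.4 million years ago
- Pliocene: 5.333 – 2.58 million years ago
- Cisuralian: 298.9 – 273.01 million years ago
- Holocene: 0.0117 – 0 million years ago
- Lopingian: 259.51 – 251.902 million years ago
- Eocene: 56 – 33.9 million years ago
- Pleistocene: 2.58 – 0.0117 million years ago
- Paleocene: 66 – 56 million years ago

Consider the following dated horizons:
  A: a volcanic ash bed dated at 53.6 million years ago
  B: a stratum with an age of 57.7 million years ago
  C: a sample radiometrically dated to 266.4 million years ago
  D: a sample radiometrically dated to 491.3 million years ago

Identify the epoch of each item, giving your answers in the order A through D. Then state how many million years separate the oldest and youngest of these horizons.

A — Eocene; B — Paleocene; C — Guadalupian; D — Furongian; span 437.7 million years

A: 53.6 Ma lies in 56–33.9 Ma, so Eocene.
B: 57.7 Ma lies in 66–56 Ma, so Paleocene.
C: 266.4 Ma lies in 273.01–259.51 Ma, so Guadalupian.
D: 491.3 Ma lies in 497–485.4 Ma, so Furongian.
Oldest = 491.3 Ma, youngest = 53.6 Ma → span 437.7 Myr.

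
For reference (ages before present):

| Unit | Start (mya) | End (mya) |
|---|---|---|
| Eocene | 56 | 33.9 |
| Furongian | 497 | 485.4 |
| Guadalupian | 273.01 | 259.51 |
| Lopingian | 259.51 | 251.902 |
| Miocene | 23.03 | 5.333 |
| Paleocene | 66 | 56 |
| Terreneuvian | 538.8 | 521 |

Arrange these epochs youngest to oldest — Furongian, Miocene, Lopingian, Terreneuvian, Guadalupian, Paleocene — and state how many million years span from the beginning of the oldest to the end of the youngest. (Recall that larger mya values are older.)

From the excerpt: Furongian 497–485.4; Miocene 23.03–5.333; Lopingian 259.51–251.902; Terreneuvian 538.8–521; Guadalupian 273.01–259.51; Paleocene 66–56 (Ma).
Larger Ma is earlier, so the oldest is Terreneuvian and the youngest is Miocene; youngest to oldest: Miocene, Paleocene, Lopingian, Guadalupian, Furongian, Terreneuvian.
Oldest start 538.8 minus youngest end 5.333 gives 533.467 Myr overall.

Miocene → Paleocene → Lopingian → Guadalupian → Furongian → Terreneuvian; total span 533.467 Myr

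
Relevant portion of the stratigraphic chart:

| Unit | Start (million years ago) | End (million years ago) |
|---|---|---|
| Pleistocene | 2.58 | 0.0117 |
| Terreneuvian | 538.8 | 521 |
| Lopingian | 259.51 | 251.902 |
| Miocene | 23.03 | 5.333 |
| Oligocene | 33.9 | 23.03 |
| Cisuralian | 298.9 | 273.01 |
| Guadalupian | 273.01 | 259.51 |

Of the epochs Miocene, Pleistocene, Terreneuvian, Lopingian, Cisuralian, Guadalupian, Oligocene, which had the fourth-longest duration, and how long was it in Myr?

Guadalupian, 13.5 million years

Start − end for each: Miocene 23.03 − 5.333 = 17.697; Pleistocene 2.58 − 0.0117 = 2.5683; Terreneuvian 538.8 − 521 = 17.8; Lopingian 259.51 − 251.902 = 7.608; Cisuralian 298.9 − 273.01 = 25.89; Guadalupian 273.01 − 259.51 = 13.5; Oligocene 33.9 − 23.03 = 10.87.
Ranking these from longest: Cisuralian > Terreneuvian > Miocene > Guadalupian > Oligocene > Lopingian > Pleistocene.
Position 4 in that ranking is Guadalupian, which lasted 13.5 Myr.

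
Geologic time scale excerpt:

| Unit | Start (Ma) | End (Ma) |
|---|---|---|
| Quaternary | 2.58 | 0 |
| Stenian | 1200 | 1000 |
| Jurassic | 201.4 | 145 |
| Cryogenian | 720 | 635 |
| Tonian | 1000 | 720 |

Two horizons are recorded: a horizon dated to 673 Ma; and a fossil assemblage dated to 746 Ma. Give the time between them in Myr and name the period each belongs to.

Elapsed time: 746 − 673 = 73 Myr.
673 Ma lies within 720–635 Ma: Cryogenian.
746 Ma lies within 1000–720 Ma: Tonian.

73 million years apart; the first in the Cryogenian, the second in the Tonian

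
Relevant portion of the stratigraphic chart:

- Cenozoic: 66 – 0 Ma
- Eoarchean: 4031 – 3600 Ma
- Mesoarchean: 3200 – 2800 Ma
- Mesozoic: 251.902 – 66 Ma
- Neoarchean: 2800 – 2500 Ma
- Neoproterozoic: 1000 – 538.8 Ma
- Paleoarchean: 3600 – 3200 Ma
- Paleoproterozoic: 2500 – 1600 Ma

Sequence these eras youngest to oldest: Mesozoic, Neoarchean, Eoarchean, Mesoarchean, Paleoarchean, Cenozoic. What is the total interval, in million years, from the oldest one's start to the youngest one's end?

From the excerpt: Mesozoic 251.902–66; Neoarchean 2800–2500; Eoarchean 4031–3600; Mesoarchean 3200–2800; Paleoarchean 3600–3200; Cenozoic 66–0 (Ma).
Larger Ma is earlier, so the oldest is Eoarchean and the youngest is Cenozoic; youngest to oldest: Cenozoic, Mesozoic, Neoarchean, Mesoarchean, Paleoarchean, Eoarchean.
Oldest start 4031 minus youngest end 0 gives 4031 Myr overall.

Cenozoic → Mesozoic → Neoarchean → Mesoarchean → Paleoarchean → Eoarchean; total span 4031 Myr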